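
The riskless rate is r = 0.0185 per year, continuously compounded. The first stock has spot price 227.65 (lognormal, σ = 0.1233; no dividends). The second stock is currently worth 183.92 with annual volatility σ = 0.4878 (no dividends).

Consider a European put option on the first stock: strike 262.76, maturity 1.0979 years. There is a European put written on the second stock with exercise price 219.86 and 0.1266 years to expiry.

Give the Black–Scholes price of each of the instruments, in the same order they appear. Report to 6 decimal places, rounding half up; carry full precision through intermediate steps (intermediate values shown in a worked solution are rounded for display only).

price(the first stock put K=262.76) = 32.670967
price(the second stock put K=219.86) = 38.241918

[the first stock put K=262.76]
σ√T = 0.1233·√1.0979 = 0.129195
d₁ = (ln(S/K) + (r+σ²/2)T) / (σ√T) = (ln(227.65/262.76) + (0.0185+0.1233²/2)·1.0979) / 0.129195 = (-0.143432 + 0.028657) / 0.129195 = -0.888388
d₂ = d₁ − σ√T = -0.888388 − 0.129195 = -1.017582
e^{−rT} = 0.979894
N(−d₁) = 0.812834,  N(−d₂) = 0.845562
price = K·e^{−rT}·N(−d₂) − S·N(−d₁) = 217.712604 − 185.041637 = 32.670967
[the second stock put K=219.86]
σ√T = 0.4878·√0.1266 = 0.173564
d₁ = (ln(S/K) + (r+σ²/2)T) / (σ√T) = (ln(183.92/219.86) + (0.0185+0.4878²/2)·0.1266) / 0.173564 = (-0.178490 + 0.017404) / 0.173564 = -0.928108
d₂ = d₁ − σ√T = -0.928108 − 0.173564 = -1.101672
e^{−rT} = 0.997661
N(−d₁) = 0.823324,  N(−d₂) = 0.864698
price = K·e^{−rT}·N(−d₂) − S·N(−d₁) = 189.667729 − 151.425811 = 38.241918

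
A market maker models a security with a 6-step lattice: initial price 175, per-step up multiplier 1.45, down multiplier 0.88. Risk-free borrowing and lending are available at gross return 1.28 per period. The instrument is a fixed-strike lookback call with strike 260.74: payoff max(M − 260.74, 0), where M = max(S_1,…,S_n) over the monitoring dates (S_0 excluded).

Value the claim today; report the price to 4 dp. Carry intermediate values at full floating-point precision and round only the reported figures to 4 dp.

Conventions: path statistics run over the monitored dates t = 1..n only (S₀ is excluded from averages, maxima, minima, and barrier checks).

price = 122.4916

Under the martingale measure an up-move has probability p* = 0.7018; value the claim as the probability-weighted average of per-path payoffs, discounted 6 periods at R = 1.28.
Enumerate all 2^6 = 64 price paths (U = up ×1.45, D = down ×0.88); each path with k up-moves has probability p*^k·(1−p*)^(6−k).
DDDDDD: M=154.0000, payoff=0.0000, prob=0.000704
UDDDDD: M=253.7500, payoff=0.0000, prob=0.001656
DUDDDD: M=223.3000, payoff=0.0000, prob=0.001656
UUDDDD: M=367.9375, payoff=107.1975, prob=0.003896
DDUDDD: M=196.5040, payoff=0.0000, prob=0.001656
UDUDDD: M=323.7850, payoff=63.0450, prob=0.003896
DUUDDD: M=323.7850, payoff=63.0450, prob=0.003896
UUUDDD: M=533.5094, payoff=272.7694, prob=0.009168
DDDUDD: M=172.9235, payoff=0.0000, prob=0.001656
UDDUDD: M=284.9308, payoff=24.1908, prob=0.003896
DUDUDD: M=284.9308, payoff=24.1908, prob=0.003896
UUDUDD: M=469.4882, payoff=208.7483, prob=0.009168
DDUUDD: M=284.9308, payoff=24.1908, prob=0.003896
UDUUDD: M=469.4882, payoff=208.7483, prob=0.009168
DUUUDD: M=469.4882, payoff=208.7483, prob=0.009168
UUUUDD: M=773.5886, payoff=512.8486, prob=0.021572
DDDDUD: M=154.0000, payoff=0.0000, prob=0.001656
UDDDUD: M=253.7500, payoff=0.0000, prob=0.003896
DUDDUD: M=250.7391, payoff=0.0000, prob=0.003896
UUDDUD: M=413.1497, payoff=152.4097, prob=0.009168
DDUDUD: M=250.7391, payoff=0.0000, prob=0.003896
UDUDUD: M=413.1497, payoff=152.4097, prob=0.009168
DUUDUD: M=413.1497, payoff=152.4097, prob=0.009168
UUUDUD: M=680.7580, payoff=420.0180, prob=0.021572
DDDUUD: M=250.7391, payoff=0.0000, prob=0.003896
UDDUUD: M=413.1497, payoff=152.4097, prob=0.009168
DUDUUD: M=413.1497, payoff=152.4097, prob=0.009168
UUDUUD: M=680.7580, payoff=420.0180, prob=0.021572
DDUUUD: M=413.1497, payoff=152.4097, prob=0.009168
UDUUUD: M=680.7580, payoff=420.0180, prob=0.021572
DUUUUD: M=680.7580, payoff=420.0180, prob=0.021572
UUUUUD: M=1121.7035, payoff=860.9635, prob=0.050757
DDDDDU: M=154.0000, payoff=0.0000, prob=0.001656
UDDDDU: M=253.7500, payoff=0.0000, prob=0.003896
DUDDDU: M=223.3000, payoff=0.0000, prob=0.003896
UUDDDU: M=367.9375, payoff=107.1975, prob=0.009168
DDUDDU: M=220.6504, payoff=0.0000, prob=0.003896
UDUDDU: M=363.5717, payoff=102.8317, prob=0.009168
DUUDDU: M=363.5717, payoff=102.8317, prob=0.009168
UUUDDU: M=599.0670, payoff=338.3270, prob=0.021572
DDDUDU: M=220.6504, payoff=0.0000, prob=0.003896
UDDUDU: M=363.5717, payoff=102.8317, prob=0.009168
DUDUDU: M=363.5717, payoff=102.8317, prob=0.009168
UUDUDU: M=599.0670, payoff=338.3270, prob=0.021572
DDUUDU: M=363.5717, payoff=102.8317, prob=0.009168
UDUUDU: M=599.0670, payoff=338.3270, prob=0.021572
DUUUDU: M=599.0670, payoff=338.3270, prob=0.021572
UUUUDU: M=987.0990, payoff=726.3590, prob=0.050757
DDDDUU: M=220.6504, payoff=0.0000, prob=0.003896
UDDDUU: M=363.5717, payoff=102.8317, prob=0.009168
DUDDUU: M=363.5717, payoff=102.8317, prob=0.009168
UUDDUU: M=599.0670, payoff=338.3270, prob=0.021572
DDUDUU: M=363.5717, payoff=102.8317, prob=0.009168
UDUDUU: M=599.0670, payoff=338.3270, prob=0.021572
DUUDUU: M=599.0670, payoff=338.3270, prob=0.021572
UUUDUU: M=987.0990, payoff=726.3590, prob=0.050757
DDDUUU: M=363.5717, payoff=102.8317, prob=0.009168
UDDUUU: M=599.0670, payoff=338.3270, prob=0.021572
DUDUUU: M=599.0670, payoff=338.3270, prob=0.021572
UUDUUU: M=987.0990, payoff=726.3590, prob=0.050757
DDUUUU: M=599.0670, payoff=338.3270, prob=0.021572
UDUUUU: M=987.0990, payoff=726.3590, prob=0.050757
DUUUUU: M=987.0990, payoff=726.3590, prob=0.050757
UUUUUU: M=1626.4700, payoff=1365.7300, prob=0.119429
Price = Σ prob·payoff / R^6 = 538.723690 / 4.398047 = 122.4916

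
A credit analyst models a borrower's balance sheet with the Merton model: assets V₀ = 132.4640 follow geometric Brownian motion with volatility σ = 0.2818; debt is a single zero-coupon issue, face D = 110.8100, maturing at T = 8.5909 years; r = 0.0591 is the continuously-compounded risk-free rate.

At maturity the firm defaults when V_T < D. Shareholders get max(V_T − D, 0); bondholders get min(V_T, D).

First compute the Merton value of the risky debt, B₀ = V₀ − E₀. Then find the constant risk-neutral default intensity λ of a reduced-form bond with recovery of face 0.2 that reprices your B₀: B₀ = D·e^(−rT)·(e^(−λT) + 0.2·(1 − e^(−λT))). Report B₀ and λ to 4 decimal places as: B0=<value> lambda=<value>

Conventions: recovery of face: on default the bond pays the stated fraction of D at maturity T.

Work the structural quantities from V₀ = 132.4640 against face 110.8100:
d₁ = [ln(V₀/D) + (r + σ²/2)T] / (σ√T)
   = [ln(132.4640/110.8100) + (0.0591 + 0.5·0.2818²)·8.5909] / (0.2818·√8.5909)
   = [0.178494 + 0.848829] / 0.825962 = 1.243789
d₂ = d₁ − σ√T = 1.243789 − 0.825962 = 0.417827
N(d₁) = 0.893211,  N(d₂) = 0.661963,  e^(−rT) = 0.601865
E₀ = V₀·N(d₁) − D·e^(−rT)·N(d₂)
   = 132.4640·0.893211 − 110.8100·0.601865·0.661963 = 74.170281
B₀ = V₀ − E₀ = 132.4640 − 74.170281 = 58.293719
e^(−λT) = (B₀·e^(rT)/D − 0.2)/(1 − 0.2) = (58.2937·1.661502/110.8100 − 0.2)/0.8 = 0.84258095
λ = −ln(0.84258095)/8.5909 = 0.019938

B0=58.2937 lambda=0.0199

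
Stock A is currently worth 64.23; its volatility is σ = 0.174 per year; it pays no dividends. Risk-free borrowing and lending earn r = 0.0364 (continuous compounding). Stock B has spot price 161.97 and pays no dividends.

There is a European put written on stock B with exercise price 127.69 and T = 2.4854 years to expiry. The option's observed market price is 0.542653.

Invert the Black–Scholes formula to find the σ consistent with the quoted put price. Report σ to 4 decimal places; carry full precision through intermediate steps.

sigma = 0.1253

At σ = 0.1253 the Black–Scholes value reproduces the quote:
σ√T = 0.1253·√2.4854 = 0.197537
d₁ = (ln(S/K) + (r+σ²/2)T) / (σ√T) = (ln(161.97/127.69) + (0.0364+0.1253²/2)·2.4854) / 0.197537 = (0.237806 + 0.109979) / 0.197537 = 1.760602
d₂ = d₁ − σ√T = 1.760602 − 0.197537 = 1.563065
e^{−rT} = 0.913503
N(−d₁) = 0.039153,  N(−d₂) = 0.059019
V = K·e^{−rT}·N(−d₂) − S·N(−d₁) = 6.884241 − 6.341588 = 0.542653 (the observed quote) — the price is monotone increasing in volatility, hence this σ is the only solution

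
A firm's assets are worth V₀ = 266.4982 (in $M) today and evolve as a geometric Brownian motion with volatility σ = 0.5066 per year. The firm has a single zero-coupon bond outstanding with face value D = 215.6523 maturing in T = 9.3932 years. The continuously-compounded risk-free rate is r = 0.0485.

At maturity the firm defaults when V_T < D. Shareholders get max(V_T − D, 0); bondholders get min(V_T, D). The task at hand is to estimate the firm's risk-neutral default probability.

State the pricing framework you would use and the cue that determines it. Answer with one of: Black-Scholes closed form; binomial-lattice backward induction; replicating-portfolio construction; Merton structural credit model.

framework: Merton structural credit model

Key observation: assets follow a GBM and default happens iff V_T < 215.6523; valuing claims on that split (equity as a call, risky debt as the residual) is the structural model's definition.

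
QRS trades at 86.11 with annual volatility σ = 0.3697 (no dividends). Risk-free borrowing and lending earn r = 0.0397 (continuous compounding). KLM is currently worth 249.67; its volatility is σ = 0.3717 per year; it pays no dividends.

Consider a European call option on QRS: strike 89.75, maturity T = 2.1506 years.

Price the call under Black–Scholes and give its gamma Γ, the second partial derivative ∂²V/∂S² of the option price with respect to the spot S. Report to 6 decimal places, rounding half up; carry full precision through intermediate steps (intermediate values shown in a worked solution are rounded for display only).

price = 19.913560
Γ = 0.008031

σ√T = 0.3697·√2.1506 = 0.542162
d₁ = (ln(S/K) + (r+σ²/2)T) / (σ√T) = (ln(86.11/89.75) + (0.0397+0.3697²/2)·2.1506) / 0.542162 = (-0.041402 + 0.232349) / 0.542162 = 0.352194
d₂ = d₁ − σ√T = 0.352194 − 0.542162 = -0.189968
e^{−rT} = 0.918164
N(d₁) = 0.637654,  N(d₂) = 0.424667
Call price V = S·N(d₁) − K·e^{−rT}·N(d₂) = 54.908353 − 34.994793 = 19.913560
φ(d₁) = (1/√(2π))·e^{−d₁²/2} = 0.374951
Γ = φ(d₁) / (S·σ·√T) = 0.008031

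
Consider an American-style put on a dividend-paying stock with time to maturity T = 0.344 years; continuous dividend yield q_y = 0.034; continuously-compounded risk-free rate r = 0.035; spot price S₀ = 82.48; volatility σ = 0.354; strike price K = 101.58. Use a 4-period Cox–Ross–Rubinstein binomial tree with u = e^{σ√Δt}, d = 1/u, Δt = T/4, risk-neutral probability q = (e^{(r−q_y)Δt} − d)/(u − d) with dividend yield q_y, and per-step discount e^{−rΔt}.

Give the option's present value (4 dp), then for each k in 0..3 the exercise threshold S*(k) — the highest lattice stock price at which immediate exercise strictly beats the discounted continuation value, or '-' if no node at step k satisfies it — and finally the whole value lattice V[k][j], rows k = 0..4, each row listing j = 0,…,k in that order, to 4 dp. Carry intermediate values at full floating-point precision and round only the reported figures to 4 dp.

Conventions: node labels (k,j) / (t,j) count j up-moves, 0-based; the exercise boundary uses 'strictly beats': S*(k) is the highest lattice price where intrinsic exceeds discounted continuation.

price = 20.1877
boundary = - 74.3470 82.4800 91.5027
tree:
20.1877
27.2330 12.5128
34.5641 19.1000 5.2966
41.1723 27.2330 10.0773 0.0354
47.1289 34.5641 19.1000 0.0675 0.0000

Δt=0.08600, u=1.10939, d=0.90139, q=0.47448, disc=e^(-rΔt)=0.99699
k=4 terminal: V=max(K-S,0) → 47.1289 34.5641 19.1000 0.0675 0.0000
k=3: j=0 S=60.4077 intr=41.1723 cont=41.0434 V=41.1723[EX]; j=1 S=74.3470 intr=27.2330 cont=27.1448 V=27.2330[EX]; j=2 S=91.5027 intr=10.0773 cont=10.0391 V=10.0773[EX]; j=3 S=112.6173 intr=0.0000 cont=0.0354 V=0.0354[hold]  S*(3)=91.5027
k=2: j=0 S=67.0159 intr=34.5641 cont=34.4545 V=34.5641[EX]; j=1 S=82.4800 intr=19.1000 cont=19.0355 V=19.1000[EX]; j=2 S=101.5125 intr=0.0675 cont=5.2966 V=5.2966[hold]  S*(2)=82.4800
k=1: j=0 S=74.3470 intr=27.2330 cont=27.1448 V=27.2330[EX]; j=1 S=91.5027 intr=10.0773 cont=12.5128 V=12.5128[hold]  S*(1)=74.3470
k=0: j=0 S=82.4800 intr=19.1000 cont=20.1877 V=20.1877[hold]  S*(0)=-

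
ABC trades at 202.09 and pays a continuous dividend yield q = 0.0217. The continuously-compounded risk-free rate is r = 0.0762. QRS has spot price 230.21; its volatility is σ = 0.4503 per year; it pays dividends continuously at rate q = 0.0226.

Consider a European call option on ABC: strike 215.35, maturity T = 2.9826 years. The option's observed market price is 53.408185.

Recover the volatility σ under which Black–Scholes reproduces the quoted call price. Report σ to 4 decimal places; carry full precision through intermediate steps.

sigma = 0.3590

At σ = 0.3590 the Black–Scholes value reproduces the quote:
σ√T = 0.359·√2.9826 = 0.620000
d₁ = (ln(S/K) + (r−q+σ²/2)T) / (σ√T) = (ln(202.09/215.35) + (0.0762−0.0217+0.359²/2)·2.9826) / 0.620000 = (-0.063551 + 0.354752) / 0.620000 = 0.469678
d₂ = d₁ − σ√T = 0.469678 − 0.620000 = -0.150322
e^{−rT} = 0.796702
e^{−qT} = 0.937328
N(d₁) = 0.680707,  N(d₂) = 0.440255
V = S·e^{−qT}·N(d₁) − K·e^{−rT}·N(d₂) = 128.942687 − 75.534502 = 53.408185 (the observed quote) — the price is monotone increasing in volatility, hence this σ is the only solution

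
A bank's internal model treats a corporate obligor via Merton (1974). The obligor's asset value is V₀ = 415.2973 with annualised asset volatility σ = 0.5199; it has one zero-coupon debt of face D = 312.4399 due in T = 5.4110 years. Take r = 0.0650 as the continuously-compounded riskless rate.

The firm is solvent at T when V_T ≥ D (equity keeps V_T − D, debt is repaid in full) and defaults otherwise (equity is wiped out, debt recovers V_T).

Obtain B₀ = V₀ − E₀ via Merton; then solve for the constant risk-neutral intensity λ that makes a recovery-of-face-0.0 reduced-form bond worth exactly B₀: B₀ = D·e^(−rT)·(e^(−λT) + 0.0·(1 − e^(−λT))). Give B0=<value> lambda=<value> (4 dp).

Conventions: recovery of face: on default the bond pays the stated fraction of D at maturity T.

With assets at 415.2973 and a single debt payment of 312.4399 at 5.4110 years:
d₁ = [ln(V₀/D) + (r + σ²/2)T] / (σ√T)
   = [ln(415.2973/312.4399) + (0.0650 + 0.5·0.5199²)·5.4110] / (0.5199·√5.4110)
   = [0.284583 + 1.083001] / 1.209368 = 1.130825
d₂ = d₁ − σ√T = 1.130825 − 1.209368 = -0.078544
N(d₁) = 0.870936,  N(d₂) = 0.468698,  e^(−rT) = 0.703481
E₀ = V₀·N(d₁) − D·e^(−rT)·N(d₂)
   = 415.2973·0.870936 − 312.4399·0.703481·0.468698 = 258.679559
B₀ = V₀ − E₀ = 415.2973 − 258.679559 = 156.617741
e^(−λT) = (B₀·e^(rT)/D − 0)/(1 − 0) = (156.6177·1.421503/312.4399 − 0)/1 = 0.71256131
λ = −ln(0.71256131)/5.4110 = 0.062630

B0=156.6177 lambda=0.0626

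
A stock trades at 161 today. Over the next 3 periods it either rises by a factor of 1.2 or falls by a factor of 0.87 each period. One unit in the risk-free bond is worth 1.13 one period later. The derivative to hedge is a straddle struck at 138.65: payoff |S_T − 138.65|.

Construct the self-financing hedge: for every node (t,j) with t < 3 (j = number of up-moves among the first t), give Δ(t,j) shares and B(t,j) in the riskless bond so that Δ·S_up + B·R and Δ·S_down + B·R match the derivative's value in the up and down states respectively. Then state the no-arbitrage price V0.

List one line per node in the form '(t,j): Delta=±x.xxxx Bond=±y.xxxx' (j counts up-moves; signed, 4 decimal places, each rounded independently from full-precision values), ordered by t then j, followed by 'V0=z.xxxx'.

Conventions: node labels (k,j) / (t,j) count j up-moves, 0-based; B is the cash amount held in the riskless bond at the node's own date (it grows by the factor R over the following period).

No-arbitrage ⇒ martingale measure with p* = (R−d)/(u−d) = 0.7879.
Payoffs at expiry: V(3,0)=32.6310, V(3,1)=7.5831, V(3,2)=63.0508, V(3,3)=139.5580
  t=2,j=0: stock 121.8609 → up 146.2331 (V=7.5831), down 106.0190 (V=32.6310). Price 11.4126; hedge Δ=-0.6229, bond B=87.3155.
  t=2,j=1: stock 168.0840 → up 201.7008 (V=63.0508), down 146.2331 (V=7.5831). Price 45.3849; hedge Δ=1.0000, bond B=-122.6991.
  t=2,j=2: stock 231.8400 → up 278.2080 (V=139.5580), down 201.7008 (V=63.0508). Price 109.1409; hedge Δ=1.0000, bond B=-122.6991.
  t=1,j=0: stock 140.0700 → up 168.0840 (V=45.3849), down 121.8609 (V=11.4126). Price 33.7864; hedge Δ=0.7350, bond B=-69.1598.
  t=1,j=1: stock 193.2000 → up 231.8400 (V=109.1409), down 168.0840 (V=45.3849). Price 84.6167; hedge Δ=1.0000, bond B=-108.5833.
  t=0,j=0: stock 161.0000 → up 193.2000 (V=84.6167), down 140.0700 (V=33.7864). Price 65.3403; hedge Δ=0.9567, bond B=-88.6909.
Sanity check at the root: Δ(0,0)·S0 + B(0,0) reproduces V0 = 65.3403.

(0,0): Delta=0.9567 Bond=-88.6909
(1,0): Delta=0.7350 Bond=-69.1598
(1,1): Delta=1.0000 Bond=-108.5833
(2,0): Delta=-0.6229 Bond=87.3155
(2,1): Delta=1.0000 Bond=-122.6991
(2,2): Delta=1.0000 Bond=-122.6991
V0=65.3403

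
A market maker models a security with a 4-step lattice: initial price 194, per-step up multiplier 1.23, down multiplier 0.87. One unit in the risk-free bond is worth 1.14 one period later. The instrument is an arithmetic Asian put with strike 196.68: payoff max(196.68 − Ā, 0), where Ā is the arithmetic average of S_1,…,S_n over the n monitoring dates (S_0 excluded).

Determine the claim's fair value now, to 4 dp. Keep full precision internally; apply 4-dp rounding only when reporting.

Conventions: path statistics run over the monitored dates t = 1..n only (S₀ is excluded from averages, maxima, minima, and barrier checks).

price = 1.2144

Set p* = 0.7500 (from d < R < u); the path-dependent value is the discounted p*-expectation over all price paths.
Enumerate all 2^4 = 16 price paths (U = up ×1.23, D = down ×0.87); each path with k up-moves has probability p*^k·(1−p*)^(4−k).
DDDD: Ā=138.6276, payoff=58.0524, prob=0.003906
UDDD: Ā=195.9907, payoff=0.6893, prob=0.011719
DUDD: Ā=178.5307, payoff=18.1493, prob=0.011719
UUDD: Ā=252.4055, payoff=0.0000, prob=0.035156
DDUD: Ā=163.3405, payoff=33.3395, prob=0.011719
UDUD: Ā=230.9297, payoff=0.0000, prob=0.035156
DUUD: Ā=213.4697, payoff=0.0000, prob=0.035156
UUUD: Ā=301.8020, payoff=0.0000, prob=0.105469
DDDU: Ā=150.1250, payoff=46.5550, prob=0.011719
UDDU: Ā=212.2457, payoff=0.0000, prob=0.035156
DUDU: Ā=194.7857, payoff=1.8943, prob=0.035156
UUDU: Ā=275.3867, payoff=0.0000, prob=0.105469
DDUU: Ā=179.5955, payoff=17.0845, prob=0.035156
UDUU: Ā=253.9109, payoff=0.0000, prob=0.105469
DUUU: Ā=236.4509, payoff=0.0000, prob=0.105469
UUUU: Ā=334.2927, payoff=0.0000, prob=0.316406
Price = Σ prob·payoff / R^4 = 2.051015 / 1.688960 = 1.2144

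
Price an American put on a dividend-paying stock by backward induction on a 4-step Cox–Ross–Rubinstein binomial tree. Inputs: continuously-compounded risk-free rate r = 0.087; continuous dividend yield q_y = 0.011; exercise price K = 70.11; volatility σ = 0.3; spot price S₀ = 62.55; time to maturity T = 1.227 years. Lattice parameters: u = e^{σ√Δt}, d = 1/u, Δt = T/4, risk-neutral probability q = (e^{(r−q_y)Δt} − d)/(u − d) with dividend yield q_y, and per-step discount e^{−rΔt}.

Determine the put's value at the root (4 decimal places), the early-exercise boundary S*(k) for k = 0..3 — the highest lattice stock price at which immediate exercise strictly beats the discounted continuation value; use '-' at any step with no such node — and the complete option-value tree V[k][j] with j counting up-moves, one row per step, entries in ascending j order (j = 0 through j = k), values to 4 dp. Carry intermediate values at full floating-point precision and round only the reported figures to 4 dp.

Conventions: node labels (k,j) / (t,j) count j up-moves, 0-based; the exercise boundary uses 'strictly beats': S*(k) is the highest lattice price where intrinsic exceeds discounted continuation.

Δt=0.30675, u=1.18076, d=0.84691, q=0.52921, disc=e^(-rΔt)=0.97367
k=4 terminal: V=max(K-S,0) → 37.9300 25.2451 7.5600 0.0000 0.0000
k=3: j=0 S=37.9968 intr=32.1132 cont=30.3949 V=32.1132[EX]; j=1 S=52.9745 intr=17.1355 cont=15.4676 V=17.1355[EX]; j=2 S=73.8563 intr=0.0000 cont=3.4654 V=3.4654[hold]; j=3 S=102.9694 intr=0.0000 cont=0.0000 V=0.0000[hold]  S*(3)=52.9745
k=2: j=0 S=44.8649 intr=25.2451 cont=23.5499 V=25.2451[EX]; j=1 S=62.5500 intr=7.5600 cont=9.6404 V=9.6404[hold]; j=2 S=87.2063 intr=0.0000 cont=1.5885 V=1.5885[hold]  S*(2)=44.8649
k=1: j=0 S=52.9745 intr=17.1355 cont=16.5396 V=17.1355[EX]; j=1 S=73.8563 intr=0.0000 cont=5.2376 V=5.2376[hold]  S*(1)=52.9745
k=0: j=0 S=62.5500 intr=7.5600 cont=10.5536 V=10.5536[hold]  S*(0)=-

price = 10.5536
boundary = - 52.9745 44.8649 52.9745
tree:
10.5536
17.1355 5.2376
25.2451 9.6404 1.5885
32.1132 17.1355 3.4654 0.0000
37.9300 25.2451 7.5600 0.0000 0.0000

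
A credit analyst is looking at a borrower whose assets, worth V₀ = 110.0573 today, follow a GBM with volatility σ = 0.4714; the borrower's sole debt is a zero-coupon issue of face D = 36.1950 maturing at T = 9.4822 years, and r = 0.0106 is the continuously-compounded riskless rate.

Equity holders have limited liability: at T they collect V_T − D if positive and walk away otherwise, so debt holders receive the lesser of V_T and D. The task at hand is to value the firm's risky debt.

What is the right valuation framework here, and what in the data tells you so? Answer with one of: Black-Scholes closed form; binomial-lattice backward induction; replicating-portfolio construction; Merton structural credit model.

Key observation: a levered firm with one bullet debt due at 9.4822 years is the canonical structural-credit setup: equity is a call on the firm's assets struck at the face value.

framework: Merton structural credit model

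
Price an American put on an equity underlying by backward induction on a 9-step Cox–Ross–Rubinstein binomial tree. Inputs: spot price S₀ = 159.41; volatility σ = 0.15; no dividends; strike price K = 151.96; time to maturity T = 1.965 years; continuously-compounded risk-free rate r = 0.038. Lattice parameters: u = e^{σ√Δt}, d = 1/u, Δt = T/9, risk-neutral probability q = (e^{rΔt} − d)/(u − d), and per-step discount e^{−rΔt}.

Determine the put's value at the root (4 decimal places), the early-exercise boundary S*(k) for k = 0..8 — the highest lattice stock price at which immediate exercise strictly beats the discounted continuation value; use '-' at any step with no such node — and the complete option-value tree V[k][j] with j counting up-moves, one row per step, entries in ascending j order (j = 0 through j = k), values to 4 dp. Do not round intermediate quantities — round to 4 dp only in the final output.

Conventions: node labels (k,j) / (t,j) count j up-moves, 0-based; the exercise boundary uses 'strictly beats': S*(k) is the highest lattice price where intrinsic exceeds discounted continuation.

Δt=0.21833  u=1.07260  d=0.93231  q=0.54187  discount=0.99174
step 9 (expiry): payoffs max(K−S,0) = 67.1277 54.3622 39.6758 22.7793 3.3404 0.0000 0.0000 0.0000 0.0000 0.0000
step 8: (k=8,j=0): S=90.9915, K−S=60.9685, hold=59.7130 ⇒ V=60.9685 exercise | (k=8,j=1): S=104.6838, K−S=47.2762, hold=46.0207 ⇒ V=47.2762 exercise | (k=8,j=2): S=120.4365, K−S=31.5235, hold=30.2680 ⇒ V=31.5235 exercise | (k=8,j=3): S=138.5597, K−S=13.4003, hold=12.1448 ⇒ V=13.4003 exercise | (k=8,j=4): S=159.4100, K−S=0.0000, hold=1.5177 ⇒ V=1.5177 continue | (k=8,j=5): S=183.3979, K−S=0.0000, hold=0.0000 ⇒ V=0.0000 continue | (k=8,j=6): S=210.9954, K−S=0.0000, hold=0.0000 ⇒ V=0.0000 continue | (k=8,j=7): S=242.7458, K−S=0.0000, hold=0.0000 ⇒ V=0.0000 continue | (k=8,j=8): S=279.2740, K−S=0.0000, hold=0.0000 ⇒ V=0.0000 continue  boundary S*=138.5597
step 7: (k=7,j=0): S=97.5978, K−S=54.3622, hold=53.1067 ⇒ V=54.3622 exercise | (k=7,j=1): S=112.2842, K−S=39.6758, hold=38.4202 ⇒ V=39.6758 exercise | (k=7,j=2): S=129.1807, K−S=22.7793, hold=21.5238 ⇒ V=22.7793 exercise | (k=7,j=3): S=148.6196, K−S=3.3404, hold=6.9040 ⇒ V=6.9040 continue | (k=7,j=4): S=170.9838, K−S=0.0000, hold=0.6896 ⇒ V=0.6896 continue | (k=7,j=5): S=196.7133, K−S=0.0000, hold=0.0000 ⇒ V=0.0000 continue | (k=7,j=6): S=226.3145, K−S=0.0000, hold=0.0000 ⇒ V=0.0000 continue | (k=7,j=7): S=260.3701, K−S=0.0000, hold=0.0000 ⇒ V=0.0000 continue  boundary S*=129.1807
step 6: (k=6,j=0): S=104.6838, K−S=47.2762, hold=46.0207 ⇒ V=47.2762 exercise | (k=6,j=1): S=120.4365, K−S=31.5235, hold=30.2680 ⇒ V=31.5235 exercise | (k=6,j=2): S=138.5597, K−S=13.4003, hold=14.0598 ⇒ V=14.0598 continue | (k=6,j=3): S=159.4100, K−S=0.0000, hold=3.5074 ⇒ V=3.5074 continue | (k=6,j=4): S=183.3979, K−S=0.0000, hold=0.3133 ⇒ V=0.3133 continue | (k=6,j=5): S=210.9954, K−S=0.0000, hold=0.0000 ⇒ V=0.0000 continue | (k=6,j=6): S=242.7458, K−S=0.0000, hold=0.0000 ⇒ V=0.0000 continue  boundary S*=120.4365
step 5: (k=5,j=0): S=112.2842, K−S=39.6758, hold=38.4202 ⇒ V=39.6758 exercise | (k=5,j=1): S=129.1807, K−S=22.7793, hold=21.8782 ⇒ V=22.7793 exercise | (k=5,j=2): S=148.6196, K−S=3.3404, hold=8.2729 ⇒ V=8.2729 continue | (k=5,j=3): S=170.9838, K−S=0.0000, hold=1.7619 ⇒ V=1.7619 continue | (k=5,j=4): S=196.7133, K−S=0.0000, hold=0.1423 ⇒ V=0.1423 continue | (k=5,j=5): S=226.3145, K−S=0.0000, hold=0.0000 ⇒ V=0.0000 continue  boundary S*=129.1807
step 4: (k=4,j=0): S=120.4365, K−S=31.5235, hold=30.2680 ⇒ V=31.5235 exercise | (k=4,j=1): S=138.5597, K−S=13.4003, hold=14.7955 ⇒ V=14.7955 continue | (k=4,j=2): S=159.4100, K−S=0.0000, hold=4.7056 ⇒ V=4.7056 continue | (k=4,j=3): S=183.3979, K−S=0.0000, hold=0.8770 ⇒ V=0.8770 continue | (k=4,j=4): S=210.9954, K−S=0.0000, hold=0.0647 ⇒ V=0.0647 continue  boundary S*=120.4365
step 3: (k=3,j=0): S=129.1807, K−S=22.7793, hold=22.2735 ⇒ V=22.7793 exercise | (k=3,j=1): S=148.6196, K−S=3.3404, hold=9.2510 ⇒ V=9.2510 continue | (k=3,j=2): S=170.9838, K−S=0.0000, hold=2.6093 ⇒ V=2.6093 continue | (k=3,j=3): S=196.7133, K−S=0.0000, hold=0.4332 ⇒ V=0.4332 continue  boundary S*=129.1807
step 2: (k=2,j=0): S=138.5597, K−S=13.4003, hold=15.3211 ⇒ V=15.3211 continue | (k=2,j=1): S=159.4100, K−S=0.0000, hold=5.6053 ⇒ V=5.6053 continue | (k=2,j=2): S=183.3979, K−S=0.0000, hold=1.4183 ⇒ V=1.4183 continue  boundary S*=-
step 1: (k=1,j=0): S=148.6196, K−S=3.3404, hold=9.9734 ⇒ V=9.9734 continue | (k=1,j=1): S=170.9838, K−S=0.0000, hold=3.3090 ⇒ V=3.3090 continue  boundary S*=-
step 0: (k=0,j=0): S=159.4100, K−S=0.0000, hold=6.3096 ⇒ V=6.3096 continue  boundary S*=-

price = 6.3096
boundary = - - - 129.1807 120.4365 129.1807 120.4365 129.1807 138.5597
tree:
6.3096
9.9734 3.3090
15.3211 5.6053 1.4183
22.7793 9.2510 2.6093 0.4332
31.5235 14.7955 4.7056 0.8770 0.0647
39.6758 22.7793 8.2729 1.7619 0.1423 0.0000
47.2762 31.5235 14.0598 3.5074 0.3133 0.0000 0.0000
54.3622 39.6758 22.7793 6.9040 0.6896 0.0000 0.0000 0.0000
60.9685 47.2762 31.5235 13.4003 1.5177 0.0000 0.0000 0.0000 0.0000
67.1277 54.3622 39.6758 22.7793 3.3404 0.0000 0.0000 0.0000 0.0000 0.0000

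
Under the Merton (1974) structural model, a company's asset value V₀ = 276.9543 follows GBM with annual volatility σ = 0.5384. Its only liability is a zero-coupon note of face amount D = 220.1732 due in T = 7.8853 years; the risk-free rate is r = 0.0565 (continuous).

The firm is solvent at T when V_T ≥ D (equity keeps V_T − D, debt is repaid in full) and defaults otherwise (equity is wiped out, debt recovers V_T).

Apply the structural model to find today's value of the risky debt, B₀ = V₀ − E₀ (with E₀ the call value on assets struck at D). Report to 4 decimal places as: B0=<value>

B0=85.1134

Equity is a call on the firm's assets struck at D = 220.1732:
d₁ = [ln(V₀/D) + (r + σ²/2)T] / (σ√T)
   = [ln(276.9543/220.1732) + (0.0565 + 0.5·0.5384²)·7.8853] / (0.5384·√7.8853)
   = [0.229438 + 1.588393] / 1.511869 = 1.202374
d₂ = d₁ − σ√T = 1.202374 − 1.511869 = -0.309495
N(d₁) = 0.885391,  N(d₂) = 0.378472,  e^(−rT) = 0.640491
E₀ = V₀·N(d₁) − D·e^(−rT)·N(d₂)
   = 276.9543·0.885391 − 220.1732·0.640491·0.378472 = 191.840916
B₀ = V₀ − E₀ = 276.9543 − 191.840916 = 85.113384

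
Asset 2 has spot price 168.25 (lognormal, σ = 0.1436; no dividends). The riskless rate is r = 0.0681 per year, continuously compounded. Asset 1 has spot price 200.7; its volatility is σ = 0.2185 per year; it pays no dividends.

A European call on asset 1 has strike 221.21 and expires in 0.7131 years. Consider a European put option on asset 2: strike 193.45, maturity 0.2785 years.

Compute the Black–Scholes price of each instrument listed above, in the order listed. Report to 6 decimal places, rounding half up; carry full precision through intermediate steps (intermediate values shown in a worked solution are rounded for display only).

price(asset 1 call K=221.21) = 10.631767
price(asset 2 put K=193.45) = 21.886636

[asset 1 call K=221.21]
σ√T = 0.2185·√0.7131 = 0.184513
d₁ = (ln(S/K) + (r+σ²/2)T) / (σ√T) = (ln(200.7/221.21) + (0.0681+0.2185²/2)·0.7131) / 0.184513 = (-0.097301 + 0.065585) / 0.184513 = -0.171894
d₂ = d₁ − σ√T = -0.171894 − 0.184513 = -0.356407
e^{−rT} = 0.952598
N(d₁) = 0.431761,  N(d₂) = 0.360768
price = S·N(d₁) − K·e^{−rT}·N(d₂) = 86.654337 − 76.022570 = 10.631767
[asset 2 put K=193.45]
σ√T = 0.1436·√0.2785 = 0.075782
d₁ = (ln(S/K) + (r+σ²/2)T) / (σ√T) = (ln(168.25/193.45) + (0.0681+0.1436²/2)·0.2785) / 0.075782 = (-0.139568 + 0.021837) / 0.075782 = -1.553542
d₂ = d₁ − σ√T = -1.553542 − 0.075782 = -1.629324
e^{−rT} = 0.981213
N(−d₁) = 0.939853,  N(−d₂) = 0.948378
price = K·e^{−rT}·N(−d₂) − S·N(−d₁) = 180.016931 − 158.130295 = 21.886636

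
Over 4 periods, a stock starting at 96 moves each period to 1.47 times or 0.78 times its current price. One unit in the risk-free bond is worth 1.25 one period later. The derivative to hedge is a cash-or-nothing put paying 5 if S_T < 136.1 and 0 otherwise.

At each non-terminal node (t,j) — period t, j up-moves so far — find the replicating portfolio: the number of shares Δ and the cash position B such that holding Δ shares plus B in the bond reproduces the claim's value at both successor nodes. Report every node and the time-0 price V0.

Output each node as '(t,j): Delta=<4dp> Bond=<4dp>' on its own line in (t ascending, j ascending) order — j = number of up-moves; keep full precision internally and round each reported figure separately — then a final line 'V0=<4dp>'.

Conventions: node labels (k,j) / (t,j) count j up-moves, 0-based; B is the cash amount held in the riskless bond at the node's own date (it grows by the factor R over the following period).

Since d<R<u, set p* = (R−d)/(u−d) = 0.6812; price each node as the discounted p*-expectation of its children.
Payoffs at expiry: V(4,0)=5.0000, V(4,1)=5.0000, V(4,2)=5.0000, V(4,3)=0.0000, V(4,4)=0.0000
(3,0): S=45.5570. Δ = (V_up−V_dn)/(S_up−S_dn) = (5.0000−5.0000)/(66.9688−35.5345) = 0.0000. V = [p*·5.0000 + (1−p*)·5.0000]/1.25 = 4.0000. B = V − Δ·S = 4.0000.
(3,1): S=85.8574. Δ = (V_up−V_dn)/(S_up−S_dn) = (5.0000−5.0000)/(126.2104−66.9688) = 0.0000. V = [p*·5.0000 + (1−p*)·5.0000]/1.25 = 4.0000. B = V − Δ·S = 4.0000.
(3,2): S=161.8082. Δ = (V_up−V_dn)/(S_up−S_dn) = (0.0000−5.0000)/(237.8580−126.2104) = -0.0448. V = [p*·0.0000 + (1−p*)·5.0000]/1.25 = 1.2754. B = V − Δ·S = 8.5217.
(3,3): S=304.9462. Δ = (V_up−V_dn)/(S_up−S_dn) = (0.0000−0.0000)/(448.2709−237.8580) = 0.0000. V = [p*·0.0000 + (1−p*)·0.0000]/1.25 = 0.0000. B = V − Δ·S = 0.0000.
(2,0): S=58.4064. Δ = (V_up−V_dn)/(S_up−S_dn) = (4.0000−4.0000)/(85.8574−45.5570) = 0.0000. V = [p*·4.0000 + (1−p*)·4.0000]/1.25 = 3.2000. B = V − Δ·S = 3.2000.
(2,1): S=110.0736. Δ = (V_up−V_dn)/(S_up−S_dn) = (1.2754−4.0000)/(161.8082−85.8574) = -0.0359. V = [p*·1.2754 + (1−p*)·4.0000]/1.25 = 1.7153. B = V − Δ·S = 5.6640.
(2,2): S=207.4464. Δ = (V_up−V_dn)/(S_up−S_dn) = (0.0000−1.2754)/(304.9462−161.8082) = -0.0089. V = [p*·0.0000 + (1−p*)·1.2754]/1.25 = 0.3253. B = V − Δ·S = 2.1737.
(1,0): S=74.8800. Δ = (V_up−V_dn)/(S_up−S_dn) = (1.7153−3.2000)/(110.0736−58.4064) = -0.0287. V = [p*·1.7153 + (1−p*)·3.2000]/1.25 = 1.7509. B = V − Δ·S = 3.9027.
(1,1): S=141.1200. Δ = (V_up−V_dn)/(S_up−S_dn) = (0.3253−1.7153)/(207.4464−110.0736) = -0.0143. V = [p*·0.3253 + (1−p*)·1.7153]/1.25 = 0.6148. B = V − Δ·S = 2.6292.
(0,0): S=96.0000. Δ = (V_up−V_dn)/(S_up−S_dn) = (0.6148−1.7509)/(141.1200−74.8800) = -0.0172. V = [p*·0.6148 + (1−p*)·1.7509]/1.25 = 0.7816. B = V − Δ·S = 2.4282.
Sanity check at the root: Δ(0,0)·S0 + B(0,0) reproduces V0 = 0.7816.

(0,0): Delta=-0.0172 Bond=2.4282
(1,0): Delta=-0.0287 Bond=3.9027
(1,1): Delta=-0.0143 Bond=2.6292
(2,0): Delta=0.0000 Bond=3.2000
(2,1): Delta=-0.0359 Bond=5.6640
(2,2): Delta=-0.0089 Bond=2.1737
(3,0): Delta=0.0000 Bond=4.0000
(3,1): Delta=0.0000 Bond=4.0000
(3,2): Delta=-0.0448 Bond=8.5217
(3,3): Delta=0.0000 Bond=0.0000
V0=0.7816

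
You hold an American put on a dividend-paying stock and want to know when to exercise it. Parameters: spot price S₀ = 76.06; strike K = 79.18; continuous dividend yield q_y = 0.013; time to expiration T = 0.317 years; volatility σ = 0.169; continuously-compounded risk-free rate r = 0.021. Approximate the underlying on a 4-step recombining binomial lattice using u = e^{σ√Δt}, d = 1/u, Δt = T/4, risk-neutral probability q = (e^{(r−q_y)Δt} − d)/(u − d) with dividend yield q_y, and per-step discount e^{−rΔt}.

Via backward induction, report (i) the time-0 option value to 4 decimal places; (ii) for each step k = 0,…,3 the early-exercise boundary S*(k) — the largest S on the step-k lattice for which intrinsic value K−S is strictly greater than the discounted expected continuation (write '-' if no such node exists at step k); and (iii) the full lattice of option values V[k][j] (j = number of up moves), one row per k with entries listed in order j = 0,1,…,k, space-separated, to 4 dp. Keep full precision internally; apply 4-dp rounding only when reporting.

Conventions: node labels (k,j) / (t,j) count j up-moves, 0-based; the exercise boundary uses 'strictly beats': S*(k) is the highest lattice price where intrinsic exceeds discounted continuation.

params: Δt=0.07925 u=1.04873 d=0.95354 q=0.49477 e^(-rΔt)=0.99834
t_4 payoffs: 16.3006 10.0236 3.1200 0.0000 0.0000
t_3: node(3,0) S=65.9433 payoff=13.2367 vs cont=13.1730 → 13.2367 [stop]  node(3,1) S=72.5261 payoff=6.6539 vs cont=6.5969 → 6.6539 [stop]  node(3,2) S=79.7661 payoff=0.0000 vs cont=1.5737 → 1.5737 [wait]  node(3,3) S=87.7288 payoff=0.0000 vs cont=0.0000 → 0.0000 [wait]  ⇒ S*(3)=72.5261
t_2: node(2,0) S=69.1564 payoff=10.0236 vs cont=9.9631 → 10.0236 [stop]  node(2,1) S=76.0600 payoff=3.1200 vs cont=4.1335 → 4.1335 [wait]  node(2,2) S=83.6527 payoff=0.0000 vs cont=0.7938 → 0.7938 [wait]  ⇒ S*(2)=69.1564
t_1: node(1,0) S=72.5261 payoff=6.6539 vs cont=7.0975 → 7.0975 [wait]  node(1,1) S=79.7661 payoff=0.0000 vs cont=2.4769 → 2.4769 [wait]  ⇒ S*(1)=-
t_0: node(0,0) S=76.0600 payoff=3.1200 vs cont=4.8034 → 4.8034 [wait]  ⇒ S*(0)=-

price = 4.8034
boundary = - - 69.1564 72.5261
tree:
4.8034
7.0975 2.4769
10.0236 4.1335 0.7938
13.2367 6.6539 1.5737 0.0000
16.3006 10.0236 3.1200 0.0000 0.0000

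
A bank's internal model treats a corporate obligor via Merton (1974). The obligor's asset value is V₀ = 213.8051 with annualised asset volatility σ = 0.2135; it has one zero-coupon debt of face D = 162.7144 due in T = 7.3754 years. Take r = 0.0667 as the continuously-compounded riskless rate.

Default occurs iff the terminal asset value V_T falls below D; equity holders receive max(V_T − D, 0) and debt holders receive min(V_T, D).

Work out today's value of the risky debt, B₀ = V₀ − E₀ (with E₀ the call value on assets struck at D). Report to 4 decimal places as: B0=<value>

With assets at 213.8051 and a single debt payment of 162.7144 at 7.3754 years:
d₁ = [ln(V₀/D) + (r + σ²/2)T] / (σ√T)
   = [ln(213.8051/162.7144) + (0.0667 + 0.5·0.2135²)·7.3754] / (0.2135·√7.3754)
   = [0.273068 + 0.660033] / 0.579817 = 1.609304
d₂ = d₁ − σ√T = 1.609304 − 0.579817 = 1.029487
N(d₁) = 0.946225,  N(d₂) = 0.848375,  e^(−rT) = 0.611440
E₀ = V₀·N(d₁) − D·e^(−rT)·N(d₂)
   = 213.8051·0.946225 − 162.7144·0.611440·0.848375 = 117.902933
B₀ = V₀ − E₀ = 213.8051 − 117.902933 = 95.902167

B0=95.9022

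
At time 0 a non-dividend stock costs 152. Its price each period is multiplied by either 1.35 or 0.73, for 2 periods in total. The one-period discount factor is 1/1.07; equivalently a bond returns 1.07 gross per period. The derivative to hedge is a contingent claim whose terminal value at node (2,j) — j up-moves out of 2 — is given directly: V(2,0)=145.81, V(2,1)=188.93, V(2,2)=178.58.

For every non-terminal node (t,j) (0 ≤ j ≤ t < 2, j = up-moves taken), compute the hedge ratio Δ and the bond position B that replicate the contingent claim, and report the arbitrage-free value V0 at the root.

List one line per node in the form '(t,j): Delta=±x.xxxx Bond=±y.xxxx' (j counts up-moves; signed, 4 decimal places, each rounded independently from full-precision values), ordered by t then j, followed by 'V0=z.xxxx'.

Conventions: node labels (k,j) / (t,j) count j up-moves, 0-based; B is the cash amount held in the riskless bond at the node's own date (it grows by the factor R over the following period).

Since d<R<u, set p* = (R−d)/(u−d) = 0.5484; price each node as the discounted p*-expectation of its children.
At maturity the claim pays: V(2,0)=145.8100, V(2,1)=188.9300, V(2,2)=178.5800
  t=1,j=0: stock 110.9600 → up 149.7960 (V=188.9300), down 81.0008 (V=145.8100). Price 158.3705; hedge Δ=0.6268, bond B=88.8221.
  t=1,j=1: stock 205.2000 → up 277.0200 (V=178.5800), down 149.7960 (V=188.9300). Price 171.2656; hedge Δ=-0.0814, bond B=187.9591.
  t=0,j=0: stock 152.0000 → up 205.2000 (V=171.2656), down 110.9600 (V=158.3705). Price 154.6187; hedge Δ=0.1368, bond B=133.8202.
Sanity check at the root: Δ(0,0)·S0 + B(0,0) reproduces V0 = 154.6187.

(0,0): Delta=0.1368 Bond=133.8202
(1,0): Delta=0.6268 Bond=88.8221
(1,1): Delta=-0.0814 Bond=187.9591
V0=154.6187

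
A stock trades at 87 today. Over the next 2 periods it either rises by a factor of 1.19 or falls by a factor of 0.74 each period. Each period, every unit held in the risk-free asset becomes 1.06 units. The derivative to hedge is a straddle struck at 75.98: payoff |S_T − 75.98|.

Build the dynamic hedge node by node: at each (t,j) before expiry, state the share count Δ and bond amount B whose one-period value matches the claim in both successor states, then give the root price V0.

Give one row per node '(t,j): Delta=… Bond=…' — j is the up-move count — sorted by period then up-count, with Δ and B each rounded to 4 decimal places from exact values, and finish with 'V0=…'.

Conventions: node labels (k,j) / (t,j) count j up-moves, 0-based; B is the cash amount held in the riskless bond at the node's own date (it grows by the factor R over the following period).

Under the risk-neutral measure, an up-move has probability p* = (R−d)/(u−d) = 0.7111 and values discount at R = 1.06.
Terminal payoffs: V(2,0)=28.3388, V(2,1)=0.6322, V(2,2)=47.2207
Node (1,0) S=64.3800: V=(p*·0.6322+(1−p*)·28.3388)/1.06=8.1475; Δ=(0.6322−28.3388)/(76.6122−47.6412)=-0.9564; B=V−Δ·S=69.7177
Node (1,1) S=103.5300: V=(p*·47.2207+(1−p*)·0.6322)/1.06=31.8508; Δ=(47.2207−0.6322)/(123.2007−76.6122)=1.0000; B=V−Δ·S=-71.6792
Node (0,0) S=87.0000: V=(p*·31.8508+(1−p*)·8.1475)/1.06=23.5879; Δ=(31.8508−8.1475)/(103.5300−64.3800)=0.6054; B=V−Δ·S=-29.0861
As a check, the time-0 holding Δ(0,0)·S0 + B(0,0) comes to 23.5879 — exactly V0.

(0,0): Delta=0.6054 Bond=-29.0861
(1,0): Delta=-0.9564 Bond=69.7177
(1,1): Delta=1.0000 Bond=-71.6792
V0=23.5879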